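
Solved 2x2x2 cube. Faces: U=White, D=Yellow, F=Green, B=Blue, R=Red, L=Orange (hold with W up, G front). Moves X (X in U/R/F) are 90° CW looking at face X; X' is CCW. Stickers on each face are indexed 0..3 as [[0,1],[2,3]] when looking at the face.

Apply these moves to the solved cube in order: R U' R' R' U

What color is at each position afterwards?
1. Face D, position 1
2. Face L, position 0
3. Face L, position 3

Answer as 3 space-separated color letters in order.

After move 1 (R): R=RRRR U=WGWG F=GYGY D=YBYB B=WBWB
After move 2 (U'): U=GGWW F=OOGY R=GYRR B=RRWB L=WBOO
After move 3 (R'): R=YRGR U=GWWR F=OGGW D=YOYY B=BRBB
After move 4 (R'): R=RRYG U=GBWB F=OWGR D=YGYW B=YROB
After move 5 (U): U=WGBB F=RRGR R=YRYG B=WBOB L=OWOO
Query 1: D[1] = G
Query 2: L[0] = O
Query 3: L[3] = O

Answer: G O O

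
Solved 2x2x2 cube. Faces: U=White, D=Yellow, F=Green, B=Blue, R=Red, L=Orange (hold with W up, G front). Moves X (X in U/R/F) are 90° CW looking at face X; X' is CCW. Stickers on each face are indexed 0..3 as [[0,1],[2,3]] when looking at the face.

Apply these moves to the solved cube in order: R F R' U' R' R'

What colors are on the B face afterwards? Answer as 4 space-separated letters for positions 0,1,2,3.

Answer: O R Y B

Derivation:
After move 1 (R): R=RRRR U=WGWG F=GYGY D=YBYB B=WBWB
After move 2 (F): F=GGYY U=WGOO R=WRGR D=RRYB L=OYOB
After move 3 (R'): R=RRWG U=WWOW F=GGYO D=RGYY B=BBRB
After move 4 (U'): U=WWWO F=OYYO R=GGWG B=RRRB L=BBOB
After move 5 (R'): R=GGGW U=WRWR F=OWYO D=RYYO B=YRGB
After move 6 (R'): R=GWGG U=WGWY F=ORYR D=RWYO B=ORYB
Query: B face = ORYB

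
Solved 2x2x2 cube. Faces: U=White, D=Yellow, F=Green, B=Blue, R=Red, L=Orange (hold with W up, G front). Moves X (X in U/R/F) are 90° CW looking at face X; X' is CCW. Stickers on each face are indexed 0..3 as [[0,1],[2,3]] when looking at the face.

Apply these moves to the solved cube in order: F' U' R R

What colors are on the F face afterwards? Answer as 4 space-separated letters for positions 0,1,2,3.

Answer: O B G Y

Derivation:
After move 1 (F'): F=GGGG U=WWRR R=YRYR D=OOYY L=OWOW
After move 2 (U'): U=WRWR F=OWGG R=GGYR B=YRBB L=BBOW
After move 3 (R): R=YGRG U=WWWG F=OOGY D=OBYY B=RRRB
After move 4 (R): R=RYGG U=WOWY F=OBGY D=ORYR B=GRWB
Query: F face = OBGY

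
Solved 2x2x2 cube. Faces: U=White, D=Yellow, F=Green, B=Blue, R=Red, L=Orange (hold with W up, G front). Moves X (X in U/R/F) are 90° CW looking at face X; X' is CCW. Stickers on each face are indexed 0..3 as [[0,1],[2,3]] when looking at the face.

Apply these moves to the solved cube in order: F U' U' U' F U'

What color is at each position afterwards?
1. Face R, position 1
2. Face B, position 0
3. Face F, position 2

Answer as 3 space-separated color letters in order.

After move 1 (F): F=GGGG U=WWOO R=WRWR D=RRYY L=OYOY
After move 2 (U'): U=WOWO F=OYGG R=GGWR B=WRBB L=BBOY
After move 3 (U'): U=OOWW F=BBGG R=OYWR B=GGBB L=WROY
After move 4 (U'): U=OWOW F=WRGG R=BBWR B=OYBB L=GGOY
After move 5 (F): F=GWGR U=OWYG R=OBWR D=WBYY L=GROR
After move 6 (U'): U=WGOY F=GRGR R=GWWR B=OBBB L=OYOR
Query 1: R[1] = W
Query 2: B[0] = O
Query 3: F[2] = G

Answer: W O G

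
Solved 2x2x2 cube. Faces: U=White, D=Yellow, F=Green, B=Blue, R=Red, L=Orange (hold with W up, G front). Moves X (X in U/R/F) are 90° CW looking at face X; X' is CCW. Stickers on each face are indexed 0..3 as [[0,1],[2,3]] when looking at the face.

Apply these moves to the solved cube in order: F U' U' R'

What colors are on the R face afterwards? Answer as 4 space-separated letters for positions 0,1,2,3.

After move 1 (F): F=GGGG U=WWOO R=WRWR D=RRYY L=OYOY
After move 2 (U'): U=WOWO F=OYGG R=GGWR B=WRBB L=BBOY
After move 3 (U'): U=OOWW F=BBGG R=OYWR B=GGBB L=WROY
After move 4 (R'): R=YROW U=OBWG F=BOGW D=RBYG B=YGRB
Query: R face = YROW

Answer: Y R O W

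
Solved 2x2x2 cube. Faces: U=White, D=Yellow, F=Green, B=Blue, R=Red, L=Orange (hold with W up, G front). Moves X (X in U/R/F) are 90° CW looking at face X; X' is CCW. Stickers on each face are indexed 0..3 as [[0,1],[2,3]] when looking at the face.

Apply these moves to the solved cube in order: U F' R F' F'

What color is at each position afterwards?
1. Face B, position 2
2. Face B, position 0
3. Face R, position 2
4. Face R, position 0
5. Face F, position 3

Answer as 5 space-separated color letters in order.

Answer: W R W W R

Derivation:
After move 1 (U): U=WWWW F=RRGG R=BBRR B=OOBB L=GGOO
After move 2 (F'): F=RGRG U=WWBR R=YBYR D=GOYY L=GWOW
After move 3 (R): R=YYRB U=WGBG F=RORY D=GBYO B=ROWB
After move 4 (F'): F=OYRR U=WGYR R=BYGB D=WWYO L=GGOB
After move 5 (F'): F=YROR U=WGBG R=WYWB D=GBYO L=GROY
Query 1: B[2] = W
Query 2: B[0] = R
Query 3: R[2] = W
Query 4: R[0] = W
Query 5: F[3] = R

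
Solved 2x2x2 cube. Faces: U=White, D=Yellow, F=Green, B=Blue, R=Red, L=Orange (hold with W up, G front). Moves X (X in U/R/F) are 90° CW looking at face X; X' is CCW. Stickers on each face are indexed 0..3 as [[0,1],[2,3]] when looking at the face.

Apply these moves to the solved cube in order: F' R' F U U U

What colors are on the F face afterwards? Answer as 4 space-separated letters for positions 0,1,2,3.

After move 1 (F'): F=GGGG U=WWRR R=YRYR D=OOYY L=OWOW
After move 2 (R'): R=RRYY U=WBRB F=GWGR D=OGYG B=YBOB
After move 3 (F): F=GGRW U=WBWW R=RRBY D=YRYG L=OOOG
After move 4 (U): U=WWWB F=RRRW R=YBBY B=OOOB L=GGOG
After move 5 (U): U=WWBW F=YBRW R=OOBY B=GGOB L=RROG
After move 6 (U): U=BWWW F=OORW R=GGBY B=RROB L=YBOG
Query: F face = OORW

Answer: O O R W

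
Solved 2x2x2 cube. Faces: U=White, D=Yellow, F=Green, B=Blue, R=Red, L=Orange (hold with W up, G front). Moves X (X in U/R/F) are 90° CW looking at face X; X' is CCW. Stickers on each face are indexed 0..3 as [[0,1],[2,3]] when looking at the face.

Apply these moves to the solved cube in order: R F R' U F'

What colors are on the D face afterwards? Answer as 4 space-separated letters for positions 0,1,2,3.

After move 1 (R): R=RRRR U=WGWG F=GYGY D=YBYB B=WBWB
After move 2 (F): F=GGYY U=WGOO R=WRGR D=RRYB L=OYOB
After move 3 (R'): R=RRWG U=WWOW F=GGYO D=RGYY B=BBRB
After move 4 (U): U=OWWW F=RRYO R=BBWG B=OYRB L=GGOB
After move 5 (F'): F=RORY U=OWBW R=GBRG D=GBYY L=GWOW
Query: D face = GBYY

Answer: G B Y Y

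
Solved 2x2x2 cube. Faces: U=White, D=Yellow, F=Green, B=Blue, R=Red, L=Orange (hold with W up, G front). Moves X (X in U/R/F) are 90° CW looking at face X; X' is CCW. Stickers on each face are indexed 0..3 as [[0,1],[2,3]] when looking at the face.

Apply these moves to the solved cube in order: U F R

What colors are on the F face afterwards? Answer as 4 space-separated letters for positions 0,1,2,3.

Answer: G B G Y

Derivation:
After move 1 (U): U=WWWW F=RRGG R=BBRR B=OOBB L=GGOO
After move 2 (F): F=GRGR U=WWOG R=WBWR D=RBYY L=GYOY
After move 3 (R): R=WWRB U=WROR F=GBGY D=RBYO B=GOWB
Query: F face = GBGY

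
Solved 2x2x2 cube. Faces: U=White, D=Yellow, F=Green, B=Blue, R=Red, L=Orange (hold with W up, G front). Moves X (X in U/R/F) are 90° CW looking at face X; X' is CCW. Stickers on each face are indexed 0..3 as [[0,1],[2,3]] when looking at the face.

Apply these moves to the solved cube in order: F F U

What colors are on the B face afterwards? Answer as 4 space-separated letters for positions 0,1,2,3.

After move 1 (F): F=GGGG U=WWOO R=WRWR D=RRYY L=OYOY
After move 2 (F): F=GGGG U=WWYY R=OROR D=WWYY L=OROR
After move 3 (U): U=YWYW F=ORGG R=BBOR B=ORBB L=GGOR
Query: B face = ORBB

Answer: O R B B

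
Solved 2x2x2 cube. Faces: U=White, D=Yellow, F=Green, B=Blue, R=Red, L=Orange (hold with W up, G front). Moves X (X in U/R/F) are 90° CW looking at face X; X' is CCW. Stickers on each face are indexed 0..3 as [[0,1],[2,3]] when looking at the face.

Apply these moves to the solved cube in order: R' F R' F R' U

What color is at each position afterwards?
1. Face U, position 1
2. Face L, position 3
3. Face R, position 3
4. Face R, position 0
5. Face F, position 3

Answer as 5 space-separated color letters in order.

Answer: W G Y W Y

Derivation:
After move 1 (R'): R=RRRR U=WBWB F=GWGW D=YGYG B=YBYB
After move 2 (F): F=GGWW U=WBOO R=WRBR D=RRYG L=OYOG
After move 3 (R'): R=RRWB U=WYOY F=GBWO D=RGYW B=GBRB
After move 4 (F): F=WGOB U=WYGY R=ORYB D=WRYW L=OROG
After move 5 (R'): R=RBOY U=WRGG F=WYOY D=WGYB B=WBRB
After move 6 (U): U=GWGR F=RBOY R=WBOY B=ORRB L=WYOG
Query 1: U[1] = W
Query 2: L[3] = G
Query 3: R[3] = Y
Query 4: R[0] = W
Query 5: F[3] = Y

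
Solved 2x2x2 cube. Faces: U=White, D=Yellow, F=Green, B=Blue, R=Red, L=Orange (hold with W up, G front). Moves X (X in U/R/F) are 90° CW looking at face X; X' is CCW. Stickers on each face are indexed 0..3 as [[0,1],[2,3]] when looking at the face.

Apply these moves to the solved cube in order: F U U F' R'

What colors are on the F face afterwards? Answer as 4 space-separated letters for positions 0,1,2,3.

Answer: B O B W

Derivation:
After move 1 (F): F=GGGG U=WWOO R=WRWR D=RRYY L=OYOY
After move 2 (U): U=OWOW F=WRGG R=BBWR B=OYBB L=GGOY
After move 3 (U): U=OOWW F=BBGG R=OYWR B=GGBB L=WROY
After move 4 (F'): F=BGBG U=OOOW R=RYRR D=RYYY L=WWOW
After move 5 (R'): R=YRRR U=OBOG F=BOBW D=RGYG B=YGYB
Query: F face = BOBW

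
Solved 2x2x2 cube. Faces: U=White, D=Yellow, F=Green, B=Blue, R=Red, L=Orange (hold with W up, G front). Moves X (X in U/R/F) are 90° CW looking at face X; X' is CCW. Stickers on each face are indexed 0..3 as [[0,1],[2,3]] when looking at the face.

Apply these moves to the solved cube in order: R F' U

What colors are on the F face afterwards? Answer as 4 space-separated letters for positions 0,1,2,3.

After move 1 (R): R=RRRR U=WGWG F=GYGY D=YBYB B=WBWB
After move 2 (F'): F=YYGG U=WGRR R=BRYR D=OOYB L=OGOW
After move 3 (U): U=RWRG F=BRGG R=WBYR B=OGWB L=YYOW
Query: F face = BRGG

Answer: B R G G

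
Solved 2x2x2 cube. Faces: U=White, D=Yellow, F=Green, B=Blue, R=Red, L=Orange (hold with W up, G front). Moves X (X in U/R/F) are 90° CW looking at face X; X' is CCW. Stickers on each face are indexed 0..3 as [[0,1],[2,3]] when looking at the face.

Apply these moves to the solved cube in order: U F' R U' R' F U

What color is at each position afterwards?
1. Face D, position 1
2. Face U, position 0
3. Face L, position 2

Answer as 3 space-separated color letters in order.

Answer: O W O

Derivation:
After move 1 (U): U=WWWW F=RRGG R=BBRR B=OOBB L=GGOO
After move 2 (F'): F=RGRG U=WWBR R=YBYR D=GOYY L=GWOW
After move 3 (R): R=YYRB U=WGBG F=RORY D=GBYO B=ROWB
After move 4 (U'): U=GGWB F=GWRY R=RORB B=YYWB L=ROOW
After move 5 (R'): R=OBRR U=GWWY F=GGRB D=GWYY B=OYBB
After move 6 (F): F=RGBG U=GWWO R=WBYR D=ROYY L=RGOW
After move 7 (U): U=WGOW F=WBBG R=OYYR B=RGBB L=RGOW
Query 1: D[1] = O
Query 2: U[0] = W
Query 3: L[2] = O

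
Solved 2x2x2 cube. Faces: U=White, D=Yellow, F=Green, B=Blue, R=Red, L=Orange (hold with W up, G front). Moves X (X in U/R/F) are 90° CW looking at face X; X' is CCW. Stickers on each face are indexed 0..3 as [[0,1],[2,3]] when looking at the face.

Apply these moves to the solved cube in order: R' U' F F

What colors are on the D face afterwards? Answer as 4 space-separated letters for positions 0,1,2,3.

Answer: W W Y G

Derivation:
After move 1 (R'): R=RRRR U=WBWB F=GWGW D=YGYG B=YBYB
After move 2 (U'): U=BBWW F=OOGW R=GWRR B=RRYB L=YBOO
After move 3 (F): F=GOWO U=BBOB R=WWWR D=RGYG L=YYOG
After move 4 (F): F=WGOO U=BBGY R=OWBR D=WWYG L=YROG
Query: D face = WWYG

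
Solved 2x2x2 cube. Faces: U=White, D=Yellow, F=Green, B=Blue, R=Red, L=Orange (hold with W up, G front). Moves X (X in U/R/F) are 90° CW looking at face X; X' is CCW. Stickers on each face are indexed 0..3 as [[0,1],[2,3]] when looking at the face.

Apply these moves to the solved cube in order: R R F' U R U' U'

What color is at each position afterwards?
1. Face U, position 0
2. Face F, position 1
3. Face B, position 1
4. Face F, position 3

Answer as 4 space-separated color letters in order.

After move 1 (R): R=RRRR U=WGWG F=GYGY D=YBYB B=WBWB
After move 2 (R): R=RRRR U=WYWY F=GBGB D=YWYW B=GBGB
After move 3 (F'): F=BBGG U=WYRR R=WRYR D=OOYW L=OYOW
After move 4 (U): U=RWRY F=WRGG R=GBYR B=OYGB L=BBOW
After move 5 (R): R=YGRB U=RRRG F=WOGW D=OGYO B=YYWB
After move 6 (U'): U=RGRR F=BBGW R=WORB B=YGWB L=YYOW
After move 7 (U'): U=GRRR F=YYGW R=BBRB B=WOWB L=YGOW
Query 1: U[0] = G
Query 2: F[1] = Y
Query 3: B[1] = O
Query 4: F[3] = W

Answer: G Y O W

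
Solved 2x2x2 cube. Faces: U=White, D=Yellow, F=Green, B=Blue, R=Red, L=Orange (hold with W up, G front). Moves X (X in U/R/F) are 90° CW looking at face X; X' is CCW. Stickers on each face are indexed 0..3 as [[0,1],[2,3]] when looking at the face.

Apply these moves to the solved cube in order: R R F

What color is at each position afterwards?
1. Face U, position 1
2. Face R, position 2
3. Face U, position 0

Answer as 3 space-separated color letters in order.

After move 1 (R): R=RRRR U=WGWG F=GYGY D=YBYB B=WBWB
After move 2 (R): R=RRRR U=WYWY F=GBGB D=YWYW B=GBGB
After move 3 (F): F=GGBB U=WYOO R=WRYR D=RRYW L=OYOW
Query 1: U[1] = Y
Query 2: R[2] = Y
Query 3: U[0] = W

Answer: Y Y W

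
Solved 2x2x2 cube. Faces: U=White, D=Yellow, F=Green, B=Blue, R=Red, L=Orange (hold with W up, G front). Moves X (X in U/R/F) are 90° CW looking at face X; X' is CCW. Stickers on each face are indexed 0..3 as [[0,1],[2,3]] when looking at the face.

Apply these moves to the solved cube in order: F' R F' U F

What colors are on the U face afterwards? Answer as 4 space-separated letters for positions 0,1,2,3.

Answer: Y W R Y

Derivation:
After move 1 (F'): F=GGGG U=WWRR R=YRYR D=OOYY L=OWOW
After move 2 (R): R=YYRR U=WGRG F=GOGY D=OBYB B=RBWB
After move 3 (F'): F=OYGG U=WGYR R=BYOR D=WWYB L=OGOR
After move 4 (U): U=YWRG F=BYGG R=RBOR B=OGWB L=OYOR
After move 5 (F): F=GBGY U=YWRY R=RBGR D=ORYB L=OWOW
Query: U face = YWRY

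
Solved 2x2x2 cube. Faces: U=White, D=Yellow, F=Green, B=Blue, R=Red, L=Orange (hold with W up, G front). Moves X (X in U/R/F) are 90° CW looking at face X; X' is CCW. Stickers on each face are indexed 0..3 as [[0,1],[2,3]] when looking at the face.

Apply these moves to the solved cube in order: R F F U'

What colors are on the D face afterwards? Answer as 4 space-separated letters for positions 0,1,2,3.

After move 1 (R): R=RRRR U=WGWG F=GYGY D=YBYB B=WBWB
After move 2 (F): F=GGYY U=WGOO R=WRGR D=RRYB L=OYOB
After move 3 (F): F=YGYG U=WGBY R=OROR D=GWYB L=OROR
After move 4 (U'): U=GYWB F=ORYG R=YGOR B=ORWB L=WBOR
Query: D face = GWYB

Answer: G W Y B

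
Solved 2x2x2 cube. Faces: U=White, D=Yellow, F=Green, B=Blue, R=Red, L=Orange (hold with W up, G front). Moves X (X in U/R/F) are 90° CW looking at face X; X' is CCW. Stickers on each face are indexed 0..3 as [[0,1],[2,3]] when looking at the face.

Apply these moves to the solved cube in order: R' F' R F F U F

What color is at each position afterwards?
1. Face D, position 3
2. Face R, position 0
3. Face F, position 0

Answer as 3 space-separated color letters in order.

After move 1 (R'): R=RRRR U=WBWB F=GWGW D=YGYG B=YBYB
After move 2 (F'): F=WWGG U=WBRR R=GRYR D=OOYG L=OBOW
After move 3 (R): R=YGRR U=WWRG F=WOGG D=OYYY B=RBBB
After move 4 (F): F=GWGO U=WWWB R=RGGR D=RYYY L=OOOY
After move 5 (F): F=GGOW U=WWYO R=WGBR D=GRYY L=OROY
After move 6 (U): U=YWOW F=WGOW R=RBBR B=ORBB L=GGOY
After move 7 (F): F=OWWG U=YWYG R=OBWR D=BRYY L=GGOR
Query 1: D[3] = Y
Query 2: R[0] = O
Query 3: F[0] = O

Answer: Y O O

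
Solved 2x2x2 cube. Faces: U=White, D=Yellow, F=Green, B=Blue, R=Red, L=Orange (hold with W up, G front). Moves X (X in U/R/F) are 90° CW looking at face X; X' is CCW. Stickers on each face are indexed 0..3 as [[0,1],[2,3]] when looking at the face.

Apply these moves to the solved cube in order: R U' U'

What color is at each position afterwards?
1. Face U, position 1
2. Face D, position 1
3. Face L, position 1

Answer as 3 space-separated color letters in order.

After move 1 (R): R=RRRR U=WGWG F=GYGY D=YBYB B=WBWB
After move 2 (U'): U=GGWW F=OOGY R=GYRR B=RRWB L=WBOO
After move 3 (U'): U=GWGW F=WBGY R=OORR B=GYWB L=RROO
Query 1: U[1] = W
Query 2: D[1] = B
Query 3: L[1] = R

Answer: W B R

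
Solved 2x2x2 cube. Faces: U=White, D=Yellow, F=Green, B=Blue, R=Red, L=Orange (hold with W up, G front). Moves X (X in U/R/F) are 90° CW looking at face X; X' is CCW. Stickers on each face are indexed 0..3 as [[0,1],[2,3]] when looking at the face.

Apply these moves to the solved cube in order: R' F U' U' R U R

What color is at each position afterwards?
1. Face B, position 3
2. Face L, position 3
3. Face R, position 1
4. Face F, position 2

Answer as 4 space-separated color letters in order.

Answer: B G W W

Derivation:
After move 1 (R'): R=RRRR U=WBWB F=GWGW D=YGYG B=YBYB
After move 2 (F): F=GGWW U=WBOO R=WRBR D=RRYG L=OYOG
After move 3 (U'): U=BOWO F=OYWW R=GGBR B=WRYB L=YBOG
After move 4 (U'): U=OOBW F=YBWW R=OYBR B=GGYB L=WROG
After move 5 (R): R=BORY U=OBBW F=YRWG D=RYYG B=WGOB
After move 6 (U): U=BOWB F=BOWG R=WGRY B=WROB L=YROG
After move 7 (R): R=RWYG U=BOWG F=BYWG D=ROYW B=BROB
Query 1: B[3] = B
Query 2: L[3] = G
Query 3: R[1] = W
Query 4: F[2] = W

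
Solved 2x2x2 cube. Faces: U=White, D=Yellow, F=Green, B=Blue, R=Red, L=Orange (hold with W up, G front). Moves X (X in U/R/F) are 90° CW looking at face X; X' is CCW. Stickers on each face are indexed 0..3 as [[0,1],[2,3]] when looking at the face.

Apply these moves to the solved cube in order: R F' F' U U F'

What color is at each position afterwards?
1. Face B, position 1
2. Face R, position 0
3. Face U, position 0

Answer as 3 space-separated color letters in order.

Answer: G W Y

Derivation:
After move 1 (R): R=RRRR U=WGWG F=GYGY D=YBYB B=WBWB
After move 2 (F'): F=YYGG U=WGRR R=BRYR D=OOYB L=OGOW
After move 3 (F'): F=YGYG U=WGBY R=OROR D=GWYB L=OROR
After move 4 (U): U=BWYG F=ORYG R=WBOR B=ORWB L=YGOR
After move 5 (U): U=YBGW F=WBYG R=OROR B=YGWB L=OROR
After move 6 (F'): F=BGWY U=YBOO R=WRGR D=RRYB L=OWOG
Query 1: B[1] = G
Query 2: R[0] = W
Query 3: U[0] = Y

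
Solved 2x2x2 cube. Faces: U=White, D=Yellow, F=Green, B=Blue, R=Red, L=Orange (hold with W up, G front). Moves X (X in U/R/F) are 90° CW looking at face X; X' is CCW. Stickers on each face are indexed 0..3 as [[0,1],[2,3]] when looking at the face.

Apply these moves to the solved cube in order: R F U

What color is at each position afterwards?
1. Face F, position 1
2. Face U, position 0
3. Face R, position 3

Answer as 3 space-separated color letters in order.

After move 1 (R): R=RRRR U=WGWG F=GYGY D=YBYB B=WBWB
After move 2 (F): F=GGYY U=WGOO R=WRGR D=RRYB L=OYOB
After move 3 (U): U=OWOG F=WRYY R=WBGR B=OYWB L=GGOB
Query 1: F[1] = R
Query 2: U[0] = O
Query 3: R[3] = R

Answer: R O R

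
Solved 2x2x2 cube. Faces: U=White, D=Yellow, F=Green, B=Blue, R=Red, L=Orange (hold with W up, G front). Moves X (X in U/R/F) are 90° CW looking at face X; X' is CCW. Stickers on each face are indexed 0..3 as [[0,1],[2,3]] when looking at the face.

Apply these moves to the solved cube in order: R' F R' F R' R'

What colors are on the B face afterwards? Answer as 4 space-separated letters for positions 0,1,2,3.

Answer: B B G B

Derivation:
After move 1 (R'): R=RRRR U=WBWB F=GWGW D=YGYG B=YBYB
After move 2 (F): F=GGWW U=WBOO R=WRBR D=RRYG L=OYOG
After move 3 (R'): R=RRWB U=WYOY F=GBWO D=RGYW B=GBRB
After move 4 (F): F=WGOB U=WYGY R=ORYB D=WRYW L=OROG
After move 5 (R'): R=RBOY U=WRGG F=WYOY D=WGYB B=WBRB
After move 6 (R'): R=BYRO U=WRGW F=WROG D=WYYY B=BBGB
Query: B face = BBGB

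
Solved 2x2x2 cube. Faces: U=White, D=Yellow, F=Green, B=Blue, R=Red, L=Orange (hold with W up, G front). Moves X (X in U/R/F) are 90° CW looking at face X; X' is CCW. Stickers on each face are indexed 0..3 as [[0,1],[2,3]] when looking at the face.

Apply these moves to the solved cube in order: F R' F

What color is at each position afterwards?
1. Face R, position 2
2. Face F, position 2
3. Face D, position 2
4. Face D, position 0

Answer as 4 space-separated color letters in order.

After move 1 (F): F=GGGG U=WWOO R=WRWR D=RRYY L=OYOY
After move 2 (R'): R=RRWW U=WBOB F=GWGO D=RGYG B=YBRB
After move 3 (F): F=GGOW U=WBYY R=ORBW D=WRYG L=OROG
Query 1: R[2] = B
Query 2: F[2] = O
Query 3: D[2] = Y
Query 4: D[0] = W

Answer: B O Y W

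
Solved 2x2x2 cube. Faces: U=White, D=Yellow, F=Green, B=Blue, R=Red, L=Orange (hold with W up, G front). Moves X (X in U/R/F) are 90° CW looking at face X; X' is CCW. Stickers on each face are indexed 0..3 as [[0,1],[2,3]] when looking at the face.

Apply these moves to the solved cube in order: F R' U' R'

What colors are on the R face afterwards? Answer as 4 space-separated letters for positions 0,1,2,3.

Answer: W W G W

Derivation:
After move 1 (F): F=GGGG U=WWOO R=WRWR D=RRYY L=OYOY
After move 2 (R'): R=RRWW U=WBOB F=GWGO D=RGYG B=YBRB
After move 3 (U'): U=BBWO F=OYGO R=GWWW B=RRRB L=YBOY
After move 4 (R'): R=WWGW U=BRWR F=OBGO D=RYYO B=GRGB
Query: R face = WWGW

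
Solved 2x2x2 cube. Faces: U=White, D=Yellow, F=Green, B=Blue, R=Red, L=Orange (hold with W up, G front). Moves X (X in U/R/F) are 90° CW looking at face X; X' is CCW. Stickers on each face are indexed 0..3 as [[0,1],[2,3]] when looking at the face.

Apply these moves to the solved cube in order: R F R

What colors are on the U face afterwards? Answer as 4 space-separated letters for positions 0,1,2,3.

After move 1 (R): R=RRRR U=WGWG F=GYGY D=YBYB B=WBWB
After move 2 (F): F=GGYY U=WGOO R=WRGR D=RRYB L=OYOB
After move 3 (R): R=GWRR U=WGOY F=GRYB D=RWYW B=OBGB
Query: U face = WGOY

Answer: W G O Y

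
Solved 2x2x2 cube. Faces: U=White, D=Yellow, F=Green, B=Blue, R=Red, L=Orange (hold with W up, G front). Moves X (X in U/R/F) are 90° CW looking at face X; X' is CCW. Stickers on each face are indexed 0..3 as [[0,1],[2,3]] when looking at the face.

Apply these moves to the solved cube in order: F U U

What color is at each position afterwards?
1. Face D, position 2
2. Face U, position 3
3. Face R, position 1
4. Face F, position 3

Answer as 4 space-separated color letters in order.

Answer: Y W Y G

Derivation:
After move 1 (F): F=GGGG U=WWOO R=WRWR D=RRYY L=OYOY
After move 2 (U): U=OWOW F=WRGG R=BBWR B=OYBB L=GGOY
After move 3 (U): U=OOWW F=BBGG R=OYWR B=GGBB L=WROY
Query 1: D[2] = Y
Query 2: U[3] = W
Query 3: R[1] = Y
Query 4: F[3] = G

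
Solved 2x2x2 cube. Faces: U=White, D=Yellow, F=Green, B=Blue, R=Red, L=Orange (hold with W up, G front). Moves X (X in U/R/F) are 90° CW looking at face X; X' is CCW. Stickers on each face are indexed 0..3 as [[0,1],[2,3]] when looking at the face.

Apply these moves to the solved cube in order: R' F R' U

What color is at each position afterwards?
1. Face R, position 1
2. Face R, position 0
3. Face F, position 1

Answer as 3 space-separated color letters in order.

After move 1 (R'): R=RRRR U=WBWB F=GWGW D=YGYG B=YBYB
After move 2 (F): F=GGWW U=WBOO R=WRBR D=RRYG L=OYOG
After move 3 (R'): R=RRWB U=WYOY F=GBWO D=RGYW B=GBRB
After move 4 (U): U=OWYY F=RRWO R=GBWB B=OYRB L=GBOG
Query 1: R[1] = B
Query 2: R[0] = G
Query 3: F[1] = R

Answer: B G R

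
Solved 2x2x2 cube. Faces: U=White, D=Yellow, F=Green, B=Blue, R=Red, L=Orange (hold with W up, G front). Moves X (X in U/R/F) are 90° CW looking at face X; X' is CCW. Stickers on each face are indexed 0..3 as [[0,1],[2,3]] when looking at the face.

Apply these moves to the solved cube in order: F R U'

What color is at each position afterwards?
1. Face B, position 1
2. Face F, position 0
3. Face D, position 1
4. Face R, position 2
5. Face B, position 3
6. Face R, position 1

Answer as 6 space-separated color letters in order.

After move 1 (F): F=GGGG U=WWOO R=WRWR D=RRYY L=OYOY
After move 2 (R): R=WWRR U=WGOG F=GRGY D=RBYB B=OBWB
After move 3 (U'): U=GGWO F=OYGY R=GRRR B=WWWB L=OBOY
Query 1: B[1] = W
Query 2: F[0] = O
Query 3: D[1] = B
Query 4: R[2] = R
Query 5: B[3] = B
Query 6: R[1] = R

Answer: W O B R B R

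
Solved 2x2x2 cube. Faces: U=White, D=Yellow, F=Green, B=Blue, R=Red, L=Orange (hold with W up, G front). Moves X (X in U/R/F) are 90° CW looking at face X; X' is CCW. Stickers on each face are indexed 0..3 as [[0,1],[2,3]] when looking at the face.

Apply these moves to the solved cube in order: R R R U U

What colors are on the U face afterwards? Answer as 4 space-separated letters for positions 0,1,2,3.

After move 1 (R): R=RRRR U=WGWG F=GYGY D=YBYB B=WBWB
After move 2 (R): R=RRRR U=WYWY F=GBGB D=YWYW B=GBGB
After move 3 (R): R=RRRR U=WBWB F=GWGW D=YGYG B=YBYB
After move 4 (U): U=WWBB F=RRGW R=YBRR B=OOYB L=GWOO
After move 5 (U): U=BWBW F=YBGW R=OORR B=GWYB L=RROO
Query: U face = BWBW

Answer: B W B W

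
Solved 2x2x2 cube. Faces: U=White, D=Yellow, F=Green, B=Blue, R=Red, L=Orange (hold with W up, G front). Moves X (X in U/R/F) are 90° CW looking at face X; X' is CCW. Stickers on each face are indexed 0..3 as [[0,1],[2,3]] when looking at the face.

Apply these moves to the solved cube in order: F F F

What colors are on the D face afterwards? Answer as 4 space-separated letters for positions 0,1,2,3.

Answer: O O Y Y

Derivation:
After move 1 (F): F=GGGG U=WWOO R=WRWR D=RRYY L=OYOY
After move 2 (F): F=GGGG U=WWYY R=OROR D=WWYY L=OROR
After move 3 (F): F=GGGG U=WWRR R=YRYR D=OOYY L=OWOW
Query: D face = OOYY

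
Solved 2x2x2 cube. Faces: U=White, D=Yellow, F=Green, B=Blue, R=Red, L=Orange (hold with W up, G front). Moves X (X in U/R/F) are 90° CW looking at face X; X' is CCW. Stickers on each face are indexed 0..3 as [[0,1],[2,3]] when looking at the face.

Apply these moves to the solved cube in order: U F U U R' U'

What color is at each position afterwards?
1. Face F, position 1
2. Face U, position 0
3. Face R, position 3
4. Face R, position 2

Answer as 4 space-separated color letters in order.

After move 1 (U): U=WWWW F=RRGG R=BBRR B=OOBB L=GGOO
After move 2 (F): F=GRGR U=WWOG R=WBWR D=RBYY L=GYOY
After move 3 (U): U=OWGW F=WBGR R=OOWR B=GYBB L=GROY
After move 4 (U): U=GOWW F=OOGR R=GYWR B=GRBB L=WBOY
After move 5 (R'): R=YRGW U=GBWG F=OOGW D=ROYR B=YRBB
After move 6 (U'): U=BGGW F=WBGW R=OOGW B=YRBB L=YROY
Query 1: F[1] = B
Query 2: U[0] = B
Query 3: R[3] = W
Query 4: R[2] = G

Answer: B B W G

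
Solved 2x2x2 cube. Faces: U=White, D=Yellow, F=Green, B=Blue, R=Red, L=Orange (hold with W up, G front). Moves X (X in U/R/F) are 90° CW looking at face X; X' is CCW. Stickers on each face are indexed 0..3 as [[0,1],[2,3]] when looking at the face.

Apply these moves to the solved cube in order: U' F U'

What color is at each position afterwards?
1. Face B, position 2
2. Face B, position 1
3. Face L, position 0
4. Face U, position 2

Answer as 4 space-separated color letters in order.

After move 1 (U'): U=WWWW F=OOGG R=GGRR B=RRBB L=BBOO
After move 2 (F): F=GOGO U=WWOB R=WGWR D=RGYY L=BYOY
After move 3 (U'): U=WBWO F=BYGO R=GOWR B=WGBB L=RROY
Query 1: B[2] = B
Query 2: B[1] = G
Query 3: L[0] = R
Query 4: U[2] = W

Answer: B G R W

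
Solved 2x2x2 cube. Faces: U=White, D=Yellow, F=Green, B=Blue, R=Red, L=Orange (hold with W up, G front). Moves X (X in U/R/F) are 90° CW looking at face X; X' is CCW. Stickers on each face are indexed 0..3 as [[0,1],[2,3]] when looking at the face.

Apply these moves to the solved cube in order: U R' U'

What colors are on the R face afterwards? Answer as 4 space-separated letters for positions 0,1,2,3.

After move 1 (U): U=WWWW F=RRGG R=BBRR B=OOBB L=GGOO
After move 2 (R'): R=BRBR U=WBWO F=RWGW D=YRYG B=YOYB
After move 3 (U'): U=BOWW F=GGGW R=RWBR B=BRYB L=YOOO
Query: R face = RWBR

Answer: R W B R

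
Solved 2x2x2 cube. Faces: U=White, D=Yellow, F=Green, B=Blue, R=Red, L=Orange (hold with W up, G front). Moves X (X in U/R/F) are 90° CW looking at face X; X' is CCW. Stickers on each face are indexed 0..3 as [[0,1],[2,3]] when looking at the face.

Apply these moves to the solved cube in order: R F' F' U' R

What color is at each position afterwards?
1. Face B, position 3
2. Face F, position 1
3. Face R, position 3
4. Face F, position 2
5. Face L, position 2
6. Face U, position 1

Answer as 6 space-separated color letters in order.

Answer: B W G Y O R

Derivation:
After move 1 (R): R=RRRR U=WGWG F=GYGY D=YBYB B=WBWB
After move 2 (F'): F=YYGG U=WGRR R=BRYR D=OOYB L=OGOW
After move 3 (F'): F=YGYG U=WGBY R=OROR D=GWYB L=OROR
After move 4 (U'): U=GYWB F=ORYG R=YGOR B=ORWB L=WBOR
After move 5 (R): R=OYRG U=GRWG F=OWYB D=GWYO B=BRYB
Query 1: B[3] = B
Query 2: F[1] = W
Query 3: R[3] = G
Query 4: F[2] = Y
Query 5: L[2] = O
Query 6: U[1] = R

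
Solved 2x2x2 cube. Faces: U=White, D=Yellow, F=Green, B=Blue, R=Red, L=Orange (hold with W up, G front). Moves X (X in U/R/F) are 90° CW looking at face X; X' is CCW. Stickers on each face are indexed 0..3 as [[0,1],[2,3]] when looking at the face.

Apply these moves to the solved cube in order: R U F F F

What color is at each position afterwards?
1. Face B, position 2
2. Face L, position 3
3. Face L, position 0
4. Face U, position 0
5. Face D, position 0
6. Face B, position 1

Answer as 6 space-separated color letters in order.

Answer: W G G W Y O

Derivation:
After move 1 (R): R=RRRR U=WGWG F=GYGY D=YBYB B=WBWB
After move 2 (U): U=WWGG F=RRGY R=WBRR B=OOWB L=GYOO
After move 3 (F): F=GRYR U=WWOY R=GBGR D=RWYB L=GYOB
After move 4 (F): F=YGRR U=WWBY R=OBYR D=GGYB L=GROW
After move 5 (F): F=RYRG U=WWWR R=BBYR D=YOYB L=GGOG
Query 1: B[2] = W
Query 2: L[3] = G
Query 3: L[0] = G
Query 4: U[0] = W
Query 5: D[0] = Y
Query 6: B[1] = O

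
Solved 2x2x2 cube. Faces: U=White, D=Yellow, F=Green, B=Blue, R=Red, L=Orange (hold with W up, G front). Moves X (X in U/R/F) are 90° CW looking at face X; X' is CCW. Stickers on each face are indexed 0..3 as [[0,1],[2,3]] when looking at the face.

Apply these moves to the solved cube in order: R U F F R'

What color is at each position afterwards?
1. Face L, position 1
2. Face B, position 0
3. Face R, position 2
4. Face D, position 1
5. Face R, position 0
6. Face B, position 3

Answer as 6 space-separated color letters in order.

Answer: R B O G B B

Derivation:
After move 1 (R): R=RRRR U=WGWG F=GYGY D=YBYB B=WBWB
After move 2 (U): U=WWGG F=RRGY R=WBRR B=OOWB L=GYOO
After move 3 (F): F=GRYR U=WWOY R=GBGR D=RWYB L=GYOB
After move 4 (F): F=YGRR U=WWBY R=OBYR D=GGYB L=GROW
After move 5 (R'): R=BROY U=WWBO F=YWRY D=GGYR B=BOGB
Query 1: L[1] = R
Query 2: B[0] = B
Query 3: R[2] = O
Query 4: D[1] = G
Query 5: R[0] = B
Query 6: B[3] = B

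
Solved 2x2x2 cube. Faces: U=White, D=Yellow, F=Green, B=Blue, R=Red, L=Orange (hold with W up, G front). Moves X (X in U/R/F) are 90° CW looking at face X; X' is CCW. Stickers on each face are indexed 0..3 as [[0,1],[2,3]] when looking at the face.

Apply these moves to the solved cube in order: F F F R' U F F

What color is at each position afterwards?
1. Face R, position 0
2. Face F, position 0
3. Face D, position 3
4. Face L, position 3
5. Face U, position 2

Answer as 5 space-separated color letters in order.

After move 1 (F): F=GGGG U=WWOO R=WRWR D=RRYY L=OYOY
After move 2 (F): F=GGGG U=WWYY R=OROR D=WWYY L=OROR
After move 3 (F): F=GGGG U=WWRR R=YRYR D=OOYY L=OWOW
After move 4 (R'): R=RRYY U=WBRB F=GWGR D=OGYG B=YBOB
After move 5 (U): U=RWBB F=RRGR R=YBYY B=OWOB L=GWOW
After move 6 (F): F=GRRR U=RWWW R=BBBY D=YYYG L=GOOG
After move 7 (F): F=RGRR U=RWGO R=WBWY D=BBYG L=GYOY
Query 1: R[0] = W
Query 2: F[0] = R
Query 3: D[3] = G
Query 4: L[3] = Y
Query 5: U[2] = G

Answer: W R G Y G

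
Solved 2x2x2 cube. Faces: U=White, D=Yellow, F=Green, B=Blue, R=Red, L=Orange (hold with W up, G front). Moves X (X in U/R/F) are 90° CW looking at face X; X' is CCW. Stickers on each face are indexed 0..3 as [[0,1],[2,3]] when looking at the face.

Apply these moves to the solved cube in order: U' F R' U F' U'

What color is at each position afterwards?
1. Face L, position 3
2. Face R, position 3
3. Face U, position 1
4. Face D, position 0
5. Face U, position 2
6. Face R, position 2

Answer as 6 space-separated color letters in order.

After move 1 (U'): U=WWWW F=OOGG R=GGRR B=RRBB L=BBOO
After move 2 (F): F=GOGO U=WWOB R=WGWR D=RGYY L=BYOY
After move 3 (R'): R=GRWW U=WBOR F=GWGB D=ROYO B=YRGB
After move 4 (U): U=OWRB F=GRGB R=YRWW B=BYGB L=GWOY
After move 5 (F'): F=RBGG U=OWYW R=ORRW D=WYYO L=GBOR
After move 6 (U'): U=WWOY F=GBGG R=RBRW B=ORGB L=BYOR
Query 1: L[3] = R
Query 2: R[3] = W
Query 3: U[1] = W
Query 4: D[0] = W
Query 5: U[2] = O
Query 6: R[2] = R

Answer: R W W W O R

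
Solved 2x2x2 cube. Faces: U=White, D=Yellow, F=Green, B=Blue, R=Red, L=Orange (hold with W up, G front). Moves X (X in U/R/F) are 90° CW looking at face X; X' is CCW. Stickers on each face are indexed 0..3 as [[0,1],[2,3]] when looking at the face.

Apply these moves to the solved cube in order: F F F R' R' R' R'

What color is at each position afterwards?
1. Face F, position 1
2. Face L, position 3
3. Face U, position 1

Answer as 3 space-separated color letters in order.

After move 1 (F): F=GGGG U=WWOO R=WRWR D=RRYY L=OYOY
After move 2 (F): F=GGGG U=WWYY R=OROR D=WWYY L=OROR
After move 3 (F): F=GGGG U=WWRR R=YRYR D=OOYY L=OWOW
After move 4 (R'): R=RRYY U=WBRB F=GWGR D=OGYG B=YBOB
After move 5 (R'): R=RYRY U=WORY F=GBGB D=OWYR B=GBGB
After move 6 (R'): R=YYRR U=WGRG F=GOGY D=OBYB B=RBWB
After move 7 (R'): R=YRYR U=WWRR F=GGGG D=OOYY B=BBBB
Query 1: F[1] = G
Query 2: L[3] = W
Query 3: U[1] = W

Answer: G W W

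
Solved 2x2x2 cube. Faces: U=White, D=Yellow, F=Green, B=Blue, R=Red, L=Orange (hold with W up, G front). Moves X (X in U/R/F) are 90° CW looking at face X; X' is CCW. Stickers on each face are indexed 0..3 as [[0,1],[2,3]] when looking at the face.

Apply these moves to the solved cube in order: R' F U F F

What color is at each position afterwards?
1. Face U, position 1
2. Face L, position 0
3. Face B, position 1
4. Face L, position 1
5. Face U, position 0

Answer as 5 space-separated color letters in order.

Answer: W G Y B O

Derivation:
After move 1 (R'): R=RRRR U=WBWB F=GWGW D=YGYG B=YBYB
After move 2 (F): F=GGWW U=WBOO R=WRBR D=RRYG L=OYOG
After move 3 (U): U=OWOB F=WRWW R=YBBR B=OYYB L=GGOG
After move 4 (F): F=WWWR U=OWGG R=OBBR D=BYYG L=GROR
After move 5 (F): F=WWRW U=OWRR R=GBGR D=BOYG L=GBOY
Query 1: U[1] = W
Query 2: L[0] = G
Query 3: B[1] = Y
Query 4: L[1] = B
Query 5: U[0] = O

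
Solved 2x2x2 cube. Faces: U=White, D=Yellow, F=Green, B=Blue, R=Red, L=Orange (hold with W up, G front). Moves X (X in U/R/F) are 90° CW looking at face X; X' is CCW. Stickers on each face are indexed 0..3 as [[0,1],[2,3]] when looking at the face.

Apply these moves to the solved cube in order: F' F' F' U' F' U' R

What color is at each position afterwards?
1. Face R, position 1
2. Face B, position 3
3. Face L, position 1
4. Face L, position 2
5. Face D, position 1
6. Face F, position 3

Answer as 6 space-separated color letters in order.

Answer: Y B R O B Y

Derivation:
After move 1 (F'): F=GGGG U=WWRR R=YRYR D=OOYY L=OWOW
After move 2 (F'): F=GGGG U=WWYY R=OROR D=WWYY L=OROR
After move 3 (F'): F=GGGG U=WWOO R=WRWR D=RRYY L=OYOY
After move 4 (U'): U=WOWO F=OYGG R=GGWR B=WRBB L=BBOY
After move 5 (F'): F=YGOG U=WOGW R=RGRR D=BYYY L=BOOW
After move 6 (U'): U=OWWG F=BOOG R=YGRR B=RGBB L=WROW
After move 7 (R): R=RYRG U=OOWG F=BYOY D=BBYR B=GGWB
Query 1: R[1] = Y
Query 2: B[3] = B
Query 3: L[1] = R
Query 4: L[2] = O
Query 5: D[1] = B
Query 6: F[3] = Y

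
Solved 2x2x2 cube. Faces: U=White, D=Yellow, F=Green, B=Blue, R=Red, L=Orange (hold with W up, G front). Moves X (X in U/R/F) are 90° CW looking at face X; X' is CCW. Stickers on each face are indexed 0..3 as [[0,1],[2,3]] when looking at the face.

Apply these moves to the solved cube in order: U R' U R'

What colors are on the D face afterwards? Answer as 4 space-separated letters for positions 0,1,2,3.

After move 1 (U): U=WWWW F=RRGG R=BBRR B=OOBB L=GGOO
After move 2 (R'): R=BRBR U=WBWO F=RWGW D=YRYG B=YOYB
After move 3 (U): U=WWOB F=BRGW R=YOBR B=GGYB L=RWOO
After move 4 (R'): R=ORYB U=WYOG F=BWGB D=YRYW B=GGRB
Query: D face = YRYW

Answer: Y R Y W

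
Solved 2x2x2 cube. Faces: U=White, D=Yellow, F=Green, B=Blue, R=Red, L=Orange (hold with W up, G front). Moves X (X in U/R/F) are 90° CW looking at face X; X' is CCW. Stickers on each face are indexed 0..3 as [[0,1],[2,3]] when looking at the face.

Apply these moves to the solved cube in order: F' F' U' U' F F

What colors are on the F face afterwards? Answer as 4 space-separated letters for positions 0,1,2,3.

After move 1 (F'): F=GGGG U=WWRR R=YRYR D=OOYY L=OWOW
After move 2 (F'): F=GGGG U=WWYY R=OROR D=WWYY L=OROR
After move 3 (U'): U=WYWY F=ORGG R=GGOR B=ORBB L=BBOR
After move 4 (U'): U=YYWW F=BBGG R=OROR B=GGBB L=OROR
After move 5 (F): F=GBGB U=YYRR R=WRWR D=OOYY L=OWOW
After move 6 (F): F=GGBB U=YYWW R=RRRR D=WWYY L=OOOO
Query: F face = GGBB

Answer: G G B B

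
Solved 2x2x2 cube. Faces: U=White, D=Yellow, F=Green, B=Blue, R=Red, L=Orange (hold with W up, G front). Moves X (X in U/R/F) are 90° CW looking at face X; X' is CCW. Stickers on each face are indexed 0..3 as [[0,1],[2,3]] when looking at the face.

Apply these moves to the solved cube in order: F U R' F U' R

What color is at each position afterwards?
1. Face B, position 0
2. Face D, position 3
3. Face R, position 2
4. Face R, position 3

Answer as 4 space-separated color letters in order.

After move 1 (F): F=GGGG U=WWOO R=WRWR D=RRYY L=OYOY
After move 2 (U): U=OWOW F=WRGG R=BBWR B=OYBB L=GGOY
After move 3 (R'): R=BRBW U=OBOO F=WWGW D=RRYG B=YYRB
After move 4 (F): F=GWWW U=OBYG R=OROW D=BBYG L=GROR
After move 5 (U'): U=BGOY F=GRWW R=GWOW B=ORRB L=YYOR
After move 6 (R): R=OGWW U=BROW F=GBWG D=BRYO B=YRGB
Query 1: B[0] = Y
Query 2: D[3] = O
Query 3: R[2] = W
Query 4: R[3] = W

Answer: Y O W W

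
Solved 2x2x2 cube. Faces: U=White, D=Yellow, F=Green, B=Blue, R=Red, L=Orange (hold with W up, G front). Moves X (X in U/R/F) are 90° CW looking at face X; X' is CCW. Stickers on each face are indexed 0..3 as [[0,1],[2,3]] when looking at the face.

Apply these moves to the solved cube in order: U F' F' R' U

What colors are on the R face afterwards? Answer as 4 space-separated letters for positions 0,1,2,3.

Answer: Y O O G

Derivation:
After move 1 (U): U=WWWW F=RRGG R=BBRR B=OOBB L=GGOO
After move 2 (F'): F=RGRG U=WWBR R=YBYR D=GOYY L=GWOW
After move 3 (F'): F=GGRR U=WWYY R=OBGR D=WWYY L=GROB
After move 4 (R'): R=BROG U=WBYO F=GWRY D=WGYR B=YOWB
After move 5 (U): U=YWOB F=BRRY R=YOOG B=GRWB L=GWOB
Query: R face = YOOG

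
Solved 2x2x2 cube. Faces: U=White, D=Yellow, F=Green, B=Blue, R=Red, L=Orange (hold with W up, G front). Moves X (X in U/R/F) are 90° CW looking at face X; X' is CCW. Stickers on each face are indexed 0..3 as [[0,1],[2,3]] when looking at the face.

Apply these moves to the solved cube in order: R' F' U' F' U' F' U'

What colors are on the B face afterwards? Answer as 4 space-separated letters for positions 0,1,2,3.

Answer: W G Y B

Derivation:
After move 1 (R'): R=RRRR U=WBWB F=GWGW D=YGYG B=YBYB
After move 2 (F'): F=WWGG U=WBRR R=GRYR D=OOYG L=OBOW
After move 3 (U'): U=BRWR F=OBGG R=WWYR B=GRYB L=YBOW
After move 4 (F'): F=BGOG U=BRWY R=OWOR D=BWYG L=YROW
After move 5 (U'): U=RYBW F=YROG R=BGOR B=OWYB L=GROW
After move 6 (F'): F=RGYO U=RYBO R=WGBR D=RWYG L=GWOB
After move 7 (U'): U=YORB F=GWYO R=RGBR B=WGYB L=OWOB
Query: B face = WGYB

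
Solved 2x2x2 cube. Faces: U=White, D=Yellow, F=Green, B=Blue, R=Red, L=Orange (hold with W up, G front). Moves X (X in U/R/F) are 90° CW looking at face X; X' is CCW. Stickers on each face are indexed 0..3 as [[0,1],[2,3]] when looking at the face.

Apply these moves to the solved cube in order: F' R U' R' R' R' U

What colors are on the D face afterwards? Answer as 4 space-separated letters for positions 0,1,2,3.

After move 1 (F'): F=GGGG U=WWRR R=YRYR D=OOYY L=OWOW
After move 2 (R): R=YYRR U=WGRG F=GOGY D=OBYB B=RBWB
After move 3 (U'): U=GGWR F=OWGY R=GORR B=YYWB L=RBOW
After move 4 (R'): R=ORGR U=GWWY F=OGGR D=OWYY B=BYBB
After move 5 (R'): R=RROG U=GBWB F=OWGY D=OGYR B=YYWB
After move 6 (R'): R=RGRO U=GWWY F=OBGB D=OWYY B=RYGB
After move 7 (U): U=WGYW F=RGGB R=RYRO B=RBGB L=OBOW
Query: D face = OWYY

Answer: O W Y Y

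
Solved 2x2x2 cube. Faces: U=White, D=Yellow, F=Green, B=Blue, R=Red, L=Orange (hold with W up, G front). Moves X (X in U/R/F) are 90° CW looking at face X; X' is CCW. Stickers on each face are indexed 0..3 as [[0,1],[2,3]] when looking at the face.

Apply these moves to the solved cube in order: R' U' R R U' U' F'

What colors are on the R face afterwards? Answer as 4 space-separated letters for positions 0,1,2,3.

Answer: B B Y G

Derivation:
After move 1 (R'): R=RRRR U=WBWB F=GWGW D=YGYG B=YBYB
After move 2 (U'): U=BBWW F=OOGW R=GWRR B=RRYB L=YBOO
After move 3 (R): R=RGRW U=BOWW F=OGGG D=YYYR B=WRBB
After move 4 (R): R=RRWG U=BGWG F=OYGR D=YBYW B=WROB
After move 5 (U'): U=GGBW F=YBGR R=OYWG B=RROB L=WROO
After move 6 (U'): U=GWGB F=WRGR R=YBWG B=OYOB L=RROO
After move 7 (F'): F=RRWG U=GWYW R=BBYG D=ROYW L=RBOG
Query: R face = BBYG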